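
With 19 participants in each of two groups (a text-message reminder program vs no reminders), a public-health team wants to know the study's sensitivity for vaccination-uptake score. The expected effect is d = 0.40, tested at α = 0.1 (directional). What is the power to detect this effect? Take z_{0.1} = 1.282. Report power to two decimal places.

power ≈ 0.48

For two equal groups, power = Φ(d·√(n/2) − z_{α}).
d·√(n/2) = 0.40 × √(19/2) = 0.40 × 3.082 = 1.233.
z_β = 1.233 − 1.282 = -0.049.
Power = Φ(-0.049) = 0.480.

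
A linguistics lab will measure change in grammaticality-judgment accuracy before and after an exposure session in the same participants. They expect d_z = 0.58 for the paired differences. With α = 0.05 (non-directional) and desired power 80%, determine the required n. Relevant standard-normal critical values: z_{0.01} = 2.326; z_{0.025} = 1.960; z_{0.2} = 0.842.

n = 24 pairs

For a paired (one-sample on differences) test: n = ((z_{α/2} + z_β) / d)².
z_{α/2} + z_β = 1.960 + 0.842 = 2.802.
n = (2.802 / 0.58)² = 4.831² = 23.34.
Round up.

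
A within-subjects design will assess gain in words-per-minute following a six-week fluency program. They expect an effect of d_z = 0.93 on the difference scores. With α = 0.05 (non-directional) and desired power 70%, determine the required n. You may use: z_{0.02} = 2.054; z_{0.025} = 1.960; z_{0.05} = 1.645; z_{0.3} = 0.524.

For a paired (one-sample on differences) test: n = ((z_{α/2} + z_β) / d)².
z_{α/2} + z_β = 1.960 + 0.524 = 2.484.
n = (2.484 / 0.93)² = 2.671² = 7.13.
Round up.

n = 8 pairs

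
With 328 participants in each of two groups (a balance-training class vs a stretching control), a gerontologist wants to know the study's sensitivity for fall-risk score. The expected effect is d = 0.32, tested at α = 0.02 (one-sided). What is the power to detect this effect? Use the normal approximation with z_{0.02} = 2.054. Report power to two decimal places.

For two equal groups, power = Φ(d·√(n/2) − z_{α}).
d·√(n/2) = 0.32 × √(328/2) = 0.32 × 12.806 = 4.098.
z_β = 4.098 − 2.054 = 2.044.
Power = Φ(2.044) = 0.980.

power ≈ 0.98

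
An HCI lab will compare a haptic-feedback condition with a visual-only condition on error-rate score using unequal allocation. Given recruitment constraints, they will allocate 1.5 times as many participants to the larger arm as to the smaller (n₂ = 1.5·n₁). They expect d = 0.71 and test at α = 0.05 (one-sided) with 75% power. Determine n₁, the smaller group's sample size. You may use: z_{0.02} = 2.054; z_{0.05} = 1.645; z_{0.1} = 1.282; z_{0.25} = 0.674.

n₁ = 18

With allocation ratio k = n₂/n₁ = 1.5, Var(x̄₁−x̄₂) = σ²(1/n₁ + 1/(k·n₁)) = σ²·(k+1)/(k·n₁).
So n₁ = (1 + 1/k)·((z_{α} + z_β)/d)² = 1.667 × (2.319/0.71)².
n₁ = 1.667 × 10.67 = 17.8.
Round up: n₁ = 18, giving n₂ = 1.5 × 18 = 27.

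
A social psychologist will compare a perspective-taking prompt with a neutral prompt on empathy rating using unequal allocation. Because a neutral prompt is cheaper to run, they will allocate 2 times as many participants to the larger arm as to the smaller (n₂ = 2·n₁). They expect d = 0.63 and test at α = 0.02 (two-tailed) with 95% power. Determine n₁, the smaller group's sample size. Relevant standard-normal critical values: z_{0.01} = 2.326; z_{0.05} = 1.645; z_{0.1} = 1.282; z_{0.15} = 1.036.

With allocation ratio k = n₂/n₁ = 2, Var(x̄₁−x̄₂) = σ²(1/n₁ + 1/(k·n₁)) = σ²·(k+1)/(k·n₁).
So n₁ = (1 + 1/k)·((z_{α/2} + z_β)/d)² = 1.500 × (3.971/0.63)².
n₁ = 1.500 × 39.73 = 59.6.
Round up: n₁ = 60, giving n₂ = 2 × 60 = 120.

n₁ = 60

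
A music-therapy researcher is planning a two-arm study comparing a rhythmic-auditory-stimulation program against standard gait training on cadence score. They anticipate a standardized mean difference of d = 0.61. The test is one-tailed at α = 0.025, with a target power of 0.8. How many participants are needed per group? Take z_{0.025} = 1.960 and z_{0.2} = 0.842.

n = 43 per group

For two independent groups with equal n: n = 2·((z_{α} + z_β) / d)².
z_{α} + z_β = 1.960 + 0.842 = 2.802.
n = 2 × (2.802 / 0.61)² = 2 × 4.593² = 2 × 21.10 = 42.2.
Round up to the next whole participant.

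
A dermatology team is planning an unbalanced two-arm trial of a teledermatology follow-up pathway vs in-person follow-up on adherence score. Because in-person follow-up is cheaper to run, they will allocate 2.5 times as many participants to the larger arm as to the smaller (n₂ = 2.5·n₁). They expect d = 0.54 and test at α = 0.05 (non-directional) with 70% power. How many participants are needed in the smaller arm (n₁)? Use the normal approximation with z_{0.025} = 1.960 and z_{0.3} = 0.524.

With allocation ratio k = n₂/n₁ = 2.5, Var(x̄₁−x̄₂) = σ²(1/n₁ + 1/(k·n₁)) = σ²·(k+1)/(k·n₁).
So n₁ = (1 + 1/k)·((z_{α/2} + z_β)/d)² = 1.400 × (2.484/0.54)².
n₁ = 1.400 × 21.16 = 29.6.
Round up: n₁ = 30, giving n₂ = 2.5 × 30 = 75.

n₁ = 30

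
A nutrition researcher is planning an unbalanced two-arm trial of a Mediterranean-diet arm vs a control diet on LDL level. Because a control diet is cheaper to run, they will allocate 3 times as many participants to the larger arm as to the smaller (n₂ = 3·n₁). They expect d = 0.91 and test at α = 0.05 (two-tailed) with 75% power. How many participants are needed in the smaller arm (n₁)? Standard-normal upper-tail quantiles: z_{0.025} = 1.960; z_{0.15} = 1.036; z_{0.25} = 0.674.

n₁ = 12

With allocation ratio k = n₂/n₁ = 3, Var(x̄₁−x̄₂) = σ²(1/n₁ + 1/(k·n₁)) = σ²·(k+1)/(k·n₁).
So n₁ = (1 + 1/k)·((z_{α/2} + z_β)/d)² = 1.333 × (2.634/0.91)².
n₁ = 1.333 × 8.38 = 11.2.
Round up: n₁ = 12, giving n₂ = 3 × 12 = 36.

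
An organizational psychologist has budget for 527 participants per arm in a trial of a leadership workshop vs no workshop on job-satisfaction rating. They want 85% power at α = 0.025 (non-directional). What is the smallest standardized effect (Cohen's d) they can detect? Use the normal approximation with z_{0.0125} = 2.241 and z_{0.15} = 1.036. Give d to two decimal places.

d_min ≈ 0.20

For two independent groups of n = 527 each: d_min = (z_{α/2} + z_β)·√(2/n).
z-sum = 2.241 + 1.036 = 3.277.
d_min = 3.277 × √(2/527) = 3.277 × 0.0616 = 0.202.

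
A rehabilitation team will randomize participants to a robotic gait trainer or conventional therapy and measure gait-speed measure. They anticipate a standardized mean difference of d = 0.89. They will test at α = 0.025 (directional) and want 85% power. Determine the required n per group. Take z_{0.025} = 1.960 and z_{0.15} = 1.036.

For two independent groups with equal n: n = 2·((z_{α} + z_β) / d)².
z_{α} + z_β = 1.960 + 1.036 = 2.996.
n = 2 × (2.996 / 0.89)² = 2 × 3.366² = 2 × 11.33 = 22.7.
Round up to the next whole participant.

n = 23 per group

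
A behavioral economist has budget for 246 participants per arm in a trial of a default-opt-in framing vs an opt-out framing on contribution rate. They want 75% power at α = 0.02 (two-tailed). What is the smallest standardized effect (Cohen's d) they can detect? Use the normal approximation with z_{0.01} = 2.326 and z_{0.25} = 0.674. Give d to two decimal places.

For two independent groups of n = 246 each: d_min = (z_{α/2} + z_β)·√(2/n).
z-sum = 2.326 + 0.674 = 3.000.
d_min = 3.000 × √(2/246) = 3.000 × 0.0902 = 0.271.

d_min ≈ 0.27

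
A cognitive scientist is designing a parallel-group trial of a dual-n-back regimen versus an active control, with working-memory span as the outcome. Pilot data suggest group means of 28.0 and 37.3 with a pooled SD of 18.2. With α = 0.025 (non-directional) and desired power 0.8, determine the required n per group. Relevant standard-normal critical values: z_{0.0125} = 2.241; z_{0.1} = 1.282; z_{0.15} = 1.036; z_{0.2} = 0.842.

n = 73 per group

Cohen's d = |M₁ − M₂| / SD_pooled = |28.0 − 37.3| / 18.2 = 9.3 / 18.2 = 0.511.
For two independent groups with equal n: n = 2·((z_{α/2} + z_β) / d)².
z_{α/2} + z_β = 2.241 + 0.842 = 3.083.
n = 2 × (3.083 / 0.511)² = 2 × 6.033² = 2 × 36.40 = 72.8.
Round up to the next whole participant.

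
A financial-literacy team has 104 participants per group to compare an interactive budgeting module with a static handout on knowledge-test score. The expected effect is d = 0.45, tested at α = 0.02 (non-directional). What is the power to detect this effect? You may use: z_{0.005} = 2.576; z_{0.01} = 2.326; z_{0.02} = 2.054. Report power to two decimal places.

power ≈ 0.82

For two equal groups, power = Φ(d·√(n/2) − z_{α/2}).
d·√(n/2) = 0.45 × √(104/2) = 0.45 × 7.211 = 3.245.
z_β = 3.245 − 2.326 = 0.919.
Power = Φ(0.919) = 0.821.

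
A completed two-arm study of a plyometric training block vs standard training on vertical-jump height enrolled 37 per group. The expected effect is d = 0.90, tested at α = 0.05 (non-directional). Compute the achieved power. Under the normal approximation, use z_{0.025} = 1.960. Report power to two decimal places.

power ≈ 0.97

For two equal groups, power = Φ(d·√(n/2) − z_{α/2}).
d·√(n/2) = 0.90 × √(37/2) = 0.90 × 4.301 = 3.871.
z_β = 3.871 − 1.960 = 1.911.
Power = Φ(1.911) = 0.972.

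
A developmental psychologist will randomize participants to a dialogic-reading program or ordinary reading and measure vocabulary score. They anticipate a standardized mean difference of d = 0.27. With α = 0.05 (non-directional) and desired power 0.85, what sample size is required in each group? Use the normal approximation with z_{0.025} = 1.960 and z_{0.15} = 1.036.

For two independent groups with equal n: n = 2·((z_{α/2} + z_β) / d)².
z_{α/2} + z_β = 1.960 + 1.036 = 2.996.
n = 2 × (2.996 / 0.27)² = 2 × 11.096² = 2 × 123.13 = 246.3.
Round up to the next whole participant.

n = 247 per group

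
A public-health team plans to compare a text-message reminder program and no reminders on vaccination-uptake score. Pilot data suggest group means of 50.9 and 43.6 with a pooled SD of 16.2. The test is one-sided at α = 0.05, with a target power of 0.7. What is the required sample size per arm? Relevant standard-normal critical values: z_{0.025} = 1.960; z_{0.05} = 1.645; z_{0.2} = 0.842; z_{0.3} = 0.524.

Cohen's d = |M₁ − M₂| / SD_pooled = |50.9 − 43.6| / 16.2 = 7.3 / 16.2 = 0.451.
For two independent groups with equal n: n = 2·((z_{α} + z_β) / d)².
z_{α} + z_β = 1.645 + 0.524 = 2.169.
n = 2 × (2.169 / 0.451)² = 2 × 4.809² = 2 × 23.13 = 46.3.
Round up to the next whole participant.

n = 47 per group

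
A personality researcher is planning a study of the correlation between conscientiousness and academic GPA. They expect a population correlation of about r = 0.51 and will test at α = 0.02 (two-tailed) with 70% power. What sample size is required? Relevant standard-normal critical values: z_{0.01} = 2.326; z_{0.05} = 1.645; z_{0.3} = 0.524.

Fisher's z: C = ½·ln((1+r)/(1−r)) = ½·ln(3.0816) = 0.5627.
n = ((z_{α/2} + z_β)/C)² + 3.
(2.326 + 0.524) / 0.5627 = 2.850 / 0.5627 = 5.065.
n = 5.065² + 3 = 25.65 + 3 = 28.7.
Round up.

n = 29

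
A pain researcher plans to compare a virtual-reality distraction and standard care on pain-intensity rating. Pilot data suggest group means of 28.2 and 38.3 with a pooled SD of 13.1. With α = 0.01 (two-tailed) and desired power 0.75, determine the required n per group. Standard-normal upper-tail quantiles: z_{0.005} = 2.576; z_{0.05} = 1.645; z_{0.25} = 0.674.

n = 36 per group

Cohen's d = |M₁ − M₂| / SD_pooled = |28.2 − 38.3| / 13.1 = 10.1 / 13.1 = 0.771.
For two independent groups with equal n: n = 2·((z_{α/2} + z_β) / d)².
z_{α/2} + z_β = 2.576 + 0.674 = 3.250.
n = 2 × (3.250 / 0.771)² = 2 × 4.215² = 2 × 17.77 = 35.5.
Round up to the next whole participant.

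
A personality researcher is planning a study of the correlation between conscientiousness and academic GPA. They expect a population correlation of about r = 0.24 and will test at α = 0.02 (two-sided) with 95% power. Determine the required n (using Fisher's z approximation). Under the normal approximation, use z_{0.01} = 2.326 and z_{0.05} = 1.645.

Fisher's z: C = ½·ln((1+r)/(1−r)) = ½·ln(1.6316) = 0.2448.
n = ((z_{α/2} + z_β)/C)² + 3.
(2.326 + 1.645) / 0.2448 = 3.971 / 0.2448 = 16.221.
n = 16.221² + 3 = 263.13 + 3 = 266.1.
Round up.

n = 267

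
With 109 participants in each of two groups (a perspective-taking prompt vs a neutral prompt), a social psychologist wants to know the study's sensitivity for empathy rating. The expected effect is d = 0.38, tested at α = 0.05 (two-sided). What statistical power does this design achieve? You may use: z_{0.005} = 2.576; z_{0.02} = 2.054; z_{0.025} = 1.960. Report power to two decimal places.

For two equal groups, power = Φ(d·√(n/2) − z_{α/2}).
d·√(n/2) = 0.38 × √(109/2) = 0.38 × 7.382 = 2.805.
z_β = 2.805 − 1.960 = 0.845.
Power = Φ(0.845) = 0.801.

power ≈ 0.80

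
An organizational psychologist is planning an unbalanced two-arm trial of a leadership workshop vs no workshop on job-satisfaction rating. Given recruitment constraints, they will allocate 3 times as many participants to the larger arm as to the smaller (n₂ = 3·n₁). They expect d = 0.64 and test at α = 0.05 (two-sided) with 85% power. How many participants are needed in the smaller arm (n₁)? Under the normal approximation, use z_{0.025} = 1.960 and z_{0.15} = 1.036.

With allocation ratio k = n₂/n₁ = 3, Var(x̄₁−x̄₂) = σ²(1/n₁ + 1/(k·n₁)) = σ²·(k+1)/(k·n₁).
So n₁ = (1 + 1/k)·((z_{α/2} + z_β)/d)² = 1.333 × (2.996/0.64)².
n₁ = 1.333 × 21.91 = 29.2.
Round up: n₁ = 30, giving n₂ = 3 × 30 = 90.

n₁ = 30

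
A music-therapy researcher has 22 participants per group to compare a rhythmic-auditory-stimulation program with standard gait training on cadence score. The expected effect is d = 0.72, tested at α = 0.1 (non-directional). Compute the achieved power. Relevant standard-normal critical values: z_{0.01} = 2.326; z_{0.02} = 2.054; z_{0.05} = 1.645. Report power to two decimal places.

power ≈ 0.77

For two equal groups, power = Φ(d·√(n/2) − z_{α/2}).
d·√(n/2) = 0.72 × √(22/2) = 0.72 × 3.317 = 2.388.
z_β = 2.388 − 1.645 = 0.743.
Power = Φ(0.743) = 0.771.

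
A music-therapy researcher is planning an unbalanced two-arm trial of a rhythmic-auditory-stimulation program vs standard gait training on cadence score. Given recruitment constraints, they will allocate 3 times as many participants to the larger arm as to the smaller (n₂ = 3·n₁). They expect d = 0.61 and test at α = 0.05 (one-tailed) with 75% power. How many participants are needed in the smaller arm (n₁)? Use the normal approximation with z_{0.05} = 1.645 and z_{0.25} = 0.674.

n₁ = 20

With allocation ratio k = n₂/n₁ = 3, Var(x̄₁−x̄₂) = σ²(1/n₁ + 1/(k·n₁)) = σ²·(k+1)/(k·n₁).
So n₁ = (1 + 1/k)·((z_{α} + z_β)/d)² = 1.333 × (2.319/0.61)².
n₁ = 1.333 × 14.45 = 19.3.
Round up: n₁ = 20, giving n₂ = 3 × 20 = 60.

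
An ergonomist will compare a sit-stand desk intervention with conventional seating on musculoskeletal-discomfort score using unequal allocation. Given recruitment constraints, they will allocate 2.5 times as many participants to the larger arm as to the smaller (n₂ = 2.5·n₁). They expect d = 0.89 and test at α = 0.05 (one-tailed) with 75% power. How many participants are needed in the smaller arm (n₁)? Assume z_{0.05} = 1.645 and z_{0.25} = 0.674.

With allocation ratio k = n₂/n₁ = 2.5, Var(x̄₁−x̄₂) = σ²(1/n₁ + 1/(k·n₁)) = σ²·(k+1)/(k·n₁).
So n₁ = (1 + 1/k)·((z_{α} + z_β)/d)² = 1.400 × (2.319/0.89)².
n₁ = 1.400 × 6.79 = 9.5.
Round up: n₁ = 10, giving n₂ = 2.5 × 10 = 25.

n₁ = 10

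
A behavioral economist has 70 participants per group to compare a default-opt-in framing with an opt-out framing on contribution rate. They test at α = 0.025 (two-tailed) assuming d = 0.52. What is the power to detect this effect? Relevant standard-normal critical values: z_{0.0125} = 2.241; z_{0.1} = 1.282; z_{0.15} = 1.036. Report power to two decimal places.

power ≈ 0.80

For two equal groups, power = Φ(d·√(n/2) − z_{α/2}).
d·√(n/2) = 0.52 × √(70/2) = 0.52 × 5.916 = 3.076.
z_β = 3.076 − 2.241 = 0.835.
Power = Φ(0.835) = 0.798.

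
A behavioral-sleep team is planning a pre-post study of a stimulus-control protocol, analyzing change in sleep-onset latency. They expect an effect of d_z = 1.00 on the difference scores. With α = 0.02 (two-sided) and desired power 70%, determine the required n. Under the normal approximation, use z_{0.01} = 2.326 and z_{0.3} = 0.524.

n = 9 pairs

For a paired (one-sample on differences) test: n = ((z_{α/2} + z_β) / d)².
z_{α/2} + z_β = 2.326 + 0.524 = 2.850.
n = (2.850 / 1.00)² = 2.850² = 8.12.
Round up.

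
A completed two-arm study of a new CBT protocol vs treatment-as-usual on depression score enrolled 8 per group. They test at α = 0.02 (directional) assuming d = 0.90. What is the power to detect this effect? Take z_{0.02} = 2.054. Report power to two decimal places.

power ≈ 0.40

For two equal groups, power = Φ(d·√(n/2) − z_{α}).
d·√(n/2) = 0.90 × √(8/2) = 0.90 × 2.000 = 1.800.
z_β = 1.800 − 2.054 = -0.254.
Power = Φ(-0.254) = 0.400.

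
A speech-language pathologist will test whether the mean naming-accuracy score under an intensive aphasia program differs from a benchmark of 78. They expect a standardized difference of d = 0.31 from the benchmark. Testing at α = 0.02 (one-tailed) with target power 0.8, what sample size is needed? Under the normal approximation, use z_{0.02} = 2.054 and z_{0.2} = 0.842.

n = 88

For a one-sample test: n = ((z_{α} + z_β) / d)².
z_{α} + z_β = 2.054 + 0.842 = 2.896.
n = (2.896 / 0.31)² = 9.342² = 87.27.
Round up.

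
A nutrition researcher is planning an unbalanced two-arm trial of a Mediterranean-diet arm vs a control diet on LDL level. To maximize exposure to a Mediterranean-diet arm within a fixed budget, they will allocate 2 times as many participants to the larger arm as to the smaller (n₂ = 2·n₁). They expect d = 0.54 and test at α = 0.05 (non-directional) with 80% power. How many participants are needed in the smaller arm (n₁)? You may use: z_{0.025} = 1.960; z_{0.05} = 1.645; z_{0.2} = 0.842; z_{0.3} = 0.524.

n₁ = 41

With allocation ratio k = n₂/n₁ = 2, Var(x̄₁−x̄₂) = σ²(1/n₁ + 1/(k·n₁)) = σ²·(k+1)/(k·n₁).
So n₁ = (1 + 1/k)·((z_{α/2} + z_β)/d)² = 1.500 × (2.802/0.54)².
n₁ = 1.500 × 26.92 = 40.4.
Round up: n₁ = 41, giving n₂ = 2 × 41 = 82.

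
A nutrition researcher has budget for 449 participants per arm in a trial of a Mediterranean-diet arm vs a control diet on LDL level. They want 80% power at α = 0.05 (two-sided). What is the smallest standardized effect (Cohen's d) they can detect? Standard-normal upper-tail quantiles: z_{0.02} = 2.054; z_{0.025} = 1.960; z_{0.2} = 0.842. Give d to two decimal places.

For two independent groups of n = 449 each: d_min = (z_{α/2} + z_β)·√(2/n).
z-sum = 1.960 + 0.842 = 2.802.
d_min = 2.802 × √(2/449) = 2.802 × 0.0667 = 0.187.

d_min ≈ 0.19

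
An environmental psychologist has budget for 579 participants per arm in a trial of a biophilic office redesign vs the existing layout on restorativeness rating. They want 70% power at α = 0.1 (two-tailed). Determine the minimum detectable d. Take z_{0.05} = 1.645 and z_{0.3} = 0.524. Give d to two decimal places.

d_min ≈ 0.13

For two independent groups of n = 579 each: d_min = (z_{α/2} + z_β)·√(2/n).
z-sum = 1.645 + 0.524 = 2.169.
d_min = 2.169 × √(2/579) = 2.169 × 0.0588 = 0.127.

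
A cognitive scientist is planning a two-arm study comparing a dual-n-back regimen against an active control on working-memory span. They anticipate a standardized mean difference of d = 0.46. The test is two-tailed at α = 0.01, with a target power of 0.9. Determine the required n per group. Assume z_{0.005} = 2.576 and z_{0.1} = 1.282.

n = 141 per group

For two independent groups with equal n: n = 2·((z_{α/2} + z_β) / d)².
z_{α/2} + z_β = 2.576 + 1.282 = 3.858.
n = 2 × (3.858 / 0.46)² = 2 × 8.387² = 2 × 70.34 = 140.7.
Round up to the next whole participant.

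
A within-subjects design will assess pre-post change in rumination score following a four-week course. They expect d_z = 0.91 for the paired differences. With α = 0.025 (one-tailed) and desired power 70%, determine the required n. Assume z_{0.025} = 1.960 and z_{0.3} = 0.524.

n = 8 pairs

For a paired (one-sample on differences) test: n = ((z_{α} + z_β) / d)².
z_{α} + z_β = 1.960 + 0.524 = 2.484.
n = (2.484 / 0.91)² = 2.730² = 7.45.
Round up.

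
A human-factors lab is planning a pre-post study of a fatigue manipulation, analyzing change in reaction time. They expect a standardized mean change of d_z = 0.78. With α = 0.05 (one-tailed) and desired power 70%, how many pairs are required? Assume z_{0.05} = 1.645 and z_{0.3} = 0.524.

n = 8 pairs

For a paired (one-sample on differences) test: n = ((z_{α} + z_β) / d)².
z_{α} + z_β = 1.645 + 0.524 = 2.169.
n = (2.169 / 0.78)² = 2.781² = 7.73.
Round up.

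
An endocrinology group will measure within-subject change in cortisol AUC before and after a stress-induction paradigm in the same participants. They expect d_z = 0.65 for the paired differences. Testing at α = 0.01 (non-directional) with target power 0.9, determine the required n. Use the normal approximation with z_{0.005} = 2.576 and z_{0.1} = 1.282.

For a paired (one-sample on differences) test: n = ((z_{α/2} + z_β) / d)².
z_{α/2} + z_β = 2.576 + 1.282 = 3.858.
n = (3.858 / 0.65)² = 5.935² = 35.23.
Round up.

n = 36 pairs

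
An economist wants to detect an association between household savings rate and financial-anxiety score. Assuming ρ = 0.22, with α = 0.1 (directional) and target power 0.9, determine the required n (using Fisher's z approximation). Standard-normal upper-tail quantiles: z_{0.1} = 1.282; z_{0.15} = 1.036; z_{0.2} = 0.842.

Fisher's z: C = ½·ln((1+r)/(1−r)) = ½·ln(1.5641) = 0.2237.
n = ((z_{α} + z_β)/C)² + 3.
(1.282 + 1.282) / 0.2237 = 2.564 / 0.2237 = 11.462.
n = 11.462² + 3 = 131.37 + 3 = 134.4.
Round up.

n = 135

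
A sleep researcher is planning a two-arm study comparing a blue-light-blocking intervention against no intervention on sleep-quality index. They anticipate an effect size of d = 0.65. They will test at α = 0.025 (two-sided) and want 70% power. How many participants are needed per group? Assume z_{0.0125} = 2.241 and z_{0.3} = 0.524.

For two independent groups with equal n: n = 2·((z_{α/2} + z_β) / d)².
z_{α/2} + z_β = 2.241 + 0.524 = 2.765.
n = 2 × (2.765 / 0.65)² = 2 × 4.254² = 2 × 18.10 = 36.2.
Round up to the next whole participant.

n = 37 per group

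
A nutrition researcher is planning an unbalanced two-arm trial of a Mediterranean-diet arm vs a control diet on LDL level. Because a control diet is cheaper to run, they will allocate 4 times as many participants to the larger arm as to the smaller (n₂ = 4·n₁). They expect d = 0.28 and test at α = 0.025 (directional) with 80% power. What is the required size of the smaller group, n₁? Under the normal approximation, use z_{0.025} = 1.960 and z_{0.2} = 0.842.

With allocation ratio k = n₂/n₁ = 4, Var(x̄₁−x̄₂) = σ²(1/n₁ + 1/(k·n₁)) = σ²·(k+1)/(k·n₁).
So n₁ = (1 + 1/k)·((z_{α} + z_β)/d)² = 1.250 × (2.802/0.28)².
n₁ = 1.250 × 100.14 = 125.2.
Round up: n₁ = 126, giving n₂ = 4 × 126 = 504.

n₁ = 126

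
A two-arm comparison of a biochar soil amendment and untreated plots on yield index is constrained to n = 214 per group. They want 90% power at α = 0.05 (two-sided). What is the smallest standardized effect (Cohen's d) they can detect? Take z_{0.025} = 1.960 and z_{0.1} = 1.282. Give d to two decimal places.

For two independent groups of n = 214 each: d_min = (z_{α/2} + z_β)·√(2/n).
z-sum = 1.960 + 1.282 = 3.242.
d_min = 3.242 × √(2/214) = 3.242 × 0.0967 = 0.313.

d_min ≈ 0.31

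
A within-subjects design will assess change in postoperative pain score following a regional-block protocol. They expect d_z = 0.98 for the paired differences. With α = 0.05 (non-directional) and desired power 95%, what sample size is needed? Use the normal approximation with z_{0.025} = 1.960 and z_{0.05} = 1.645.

For a paired (one-sample on differences) test: n = ((z_{α/2} + z_β) / d)².
z_{α/2} + z_β = 1.960 + 1.645 = 3.605.
n = (3.605 / 0.98)² = 3.679² = 13.53.
Round up.

n = 14 pairs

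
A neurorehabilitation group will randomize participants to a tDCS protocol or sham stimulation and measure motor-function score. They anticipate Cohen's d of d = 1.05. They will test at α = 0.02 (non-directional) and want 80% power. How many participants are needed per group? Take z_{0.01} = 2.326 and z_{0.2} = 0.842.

n = 19 per group

For two independent groups with equal n: n = 2·((z_{α/2} + z_β) / d)².
z_{α/2} + z_β = 2.326 + 0.842 = 3.168.
n = 2 × (3.168 / 1.05)² = 2 × 3.017² = 2 × 9.10 = 18.2.
Round up to the next whole participant.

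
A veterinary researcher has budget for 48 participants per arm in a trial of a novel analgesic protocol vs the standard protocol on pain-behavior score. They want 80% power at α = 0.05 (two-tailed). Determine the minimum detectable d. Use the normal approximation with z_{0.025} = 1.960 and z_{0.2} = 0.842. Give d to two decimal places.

For two independent groups of n = 48 each: d_min = (z_{α/2} + z_β)·√(2/n).
z-sum = 1.960 + 0.842 = 2.802.
d_min = 2.802 × √(2/48) = 2.802 × 0.2041 = 0.572.

d_min ≈ 0.57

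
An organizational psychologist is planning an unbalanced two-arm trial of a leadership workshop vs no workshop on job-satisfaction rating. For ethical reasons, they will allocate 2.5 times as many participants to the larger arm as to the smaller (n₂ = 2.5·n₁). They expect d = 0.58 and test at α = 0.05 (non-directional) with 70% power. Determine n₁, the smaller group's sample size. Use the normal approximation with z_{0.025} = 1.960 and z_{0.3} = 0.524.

n₁ = 26

With allocation ratio k = n₂/n₁ = 2.5, Var(x̄₁−x̄₂) = σ²(1/n₁ + 1/(k·n₁)) = σ²·(k+1)/(k·n₁).
So n₁ = (1 + 1/k)·((z_{α/2} + z_β)/d)² = 1.400 × (2.484/0.58)².
n₁ = 1.400 × 18.34 = 25.7.
Round up: n₁ = 26, giving n₂ = 2.5 × 26 = 65.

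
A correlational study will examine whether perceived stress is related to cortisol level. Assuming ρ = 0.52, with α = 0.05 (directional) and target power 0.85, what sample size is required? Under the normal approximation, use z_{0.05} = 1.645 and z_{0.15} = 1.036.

n = 25

Fisher's z: C = ½·ln((1+r)/(1−r)) = ½·ln(3.1667) = 0.5763.
n = ((z_{α} + z_β)/C)² + 3.
(1.645 + 1.036) / 0.5763 = 2.681 / 0.5763 = 4.652.
n = 4.652² + 3 = 21.64 + 3 = 24.6.
Round up.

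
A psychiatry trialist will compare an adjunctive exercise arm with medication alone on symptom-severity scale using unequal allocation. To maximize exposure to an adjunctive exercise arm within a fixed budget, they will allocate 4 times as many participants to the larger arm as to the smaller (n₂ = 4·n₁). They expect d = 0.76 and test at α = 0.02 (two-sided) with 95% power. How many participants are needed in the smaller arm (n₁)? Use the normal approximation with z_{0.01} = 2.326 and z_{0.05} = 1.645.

n₁ = 35

With allocation ratio k = n₂/n₁ = 4, Var(x̄₁−x̄₂) = σ²(1/n₁ + 1/(k·n₁)) = σ²·(k+1)/(k·n₁).
So n₁ = (1 + 1/k)·((z_{α/2} + z_β)/d)² = 1.250 × (3.971/0.76)².
n₁ = 1.250 × 27.30 = 34.1.
Round up: n₁ = 35, giving n₂ = 4 × 35 = 140.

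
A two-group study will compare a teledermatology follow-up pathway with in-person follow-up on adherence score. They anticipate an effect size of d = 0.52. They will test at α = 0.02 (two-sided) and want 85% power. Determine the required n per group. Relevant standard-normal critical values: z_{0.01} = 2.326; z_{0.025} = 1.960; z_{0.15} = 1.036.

n = 84 per group

For two independent groups with equal n: n = 2·((z_{α/2} + z_β) / d)².
z_{α/2} + z_β = 2.326 + 1.036 = 3.362.
n = 2 × (3.362 / 0.52)² = 2 × 6.465² = 2 × 41.80 = 83.6.
Round up to the next whole participant.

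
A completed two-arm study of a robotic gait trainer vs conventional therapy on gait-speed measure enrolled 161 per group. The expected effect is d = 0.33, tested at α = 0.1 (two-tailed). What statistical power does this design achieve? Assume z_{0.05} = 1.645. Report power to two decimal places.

For two equal groups, power = Φ(d·√(n/2) − z_{α/2}).
d·√(n/2) = 0.33 × √(161/2) = 0.33 × 8.972 = 2.961.
z_β = 2.961 − 1.645 = 1.316.
Power = Φ(1.316) = 0.906.

power ≈ 0.91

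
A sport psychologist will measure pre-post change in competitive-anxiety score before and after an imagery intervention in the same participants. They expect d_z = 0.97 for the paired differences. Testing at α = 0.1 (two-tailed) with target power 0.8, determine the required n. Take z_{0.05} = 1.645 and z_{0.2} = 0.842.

n = 7 pairs

For a paired (one-sample on differences) test: n = ((z_{α/2} + z_β) / d)².
z_{α/2} + z_β = 1.645 + 0.842 = 2.487.
n = (2.487 / 0.97)² = 2.564² = 6.57.
Round up.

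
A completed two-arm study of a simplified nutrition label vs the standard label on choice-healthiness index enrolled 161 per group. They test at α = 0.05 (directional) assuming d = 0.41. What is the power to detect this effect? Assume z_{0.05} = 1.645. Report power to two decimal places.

power ≈ 0.98

For two equal groups, power = Φ(d·√(n/2) − z_{α}).
d·√(n/2) = 0.41 × √(161/2) = 0.41 × 8.972 = 3.679.
z_β = 3.679 − 1.645 = 2.034.
Power = Φ(2.034) = 0.979.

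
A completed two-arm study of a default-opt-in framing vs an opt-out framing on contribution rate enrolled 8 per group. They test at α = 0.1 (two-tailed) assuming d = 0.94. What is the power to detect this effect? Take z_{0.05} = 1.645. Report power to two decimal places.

power ≈ 0.59

For two equal groups, power = Φ(d·√(n/2) − z_{α/2}).
d·√(n/2) = 0.94 × √(8/2) = 0.94 × 2.000 = 1.880.
z_β = 1.880 − 1.645 = 0.235.
Power = Φ(0.235) = 0.593.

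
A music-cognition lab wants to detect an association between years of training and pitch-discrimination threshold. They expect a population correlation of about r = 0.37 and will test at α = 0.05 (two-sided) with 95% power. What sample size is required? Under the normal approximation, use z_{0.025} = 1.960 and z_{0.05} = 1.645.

n = 90

Fisher's z: C = ½·ln((1+r)/(1−r)) = ½·ln(2.1746) = 0.3884.
n = ((z_{α/2} + z_β)/C)² + 3.
(1.960 + 1.645) / 0.3884 = 3.605 / 0.3884 = 9.282.
n = 9.282² + 3 = 86.15 + 3 = 89.1.
Round up.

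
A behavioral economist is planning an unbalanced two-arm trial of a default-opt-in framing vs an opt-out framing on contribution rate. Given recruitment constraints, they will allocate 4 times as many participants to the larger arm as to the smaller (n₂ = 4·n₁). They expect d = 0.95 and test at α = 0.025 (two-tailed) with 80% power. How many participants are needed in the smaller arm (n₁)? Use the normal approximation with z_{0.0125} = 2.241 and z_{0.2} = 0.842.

With allocation ratio k = n₂/n₁ = 4, Var(x̄₁−x̄₂) = σ²(1/n₁ + 1/(k·n₁)) = σ²·(k+1)/(k·n₁).
So n₁ = (1 + 1/k)·((z_{α/2} + z_β)/d)² = 1.250 × (3.083/0.95)².
n₁ = 1.250 × 10.53 = 13.2.
Round up: n₁ = 14, giving n₂ = 4 × 14 = 56.

n₁ = 14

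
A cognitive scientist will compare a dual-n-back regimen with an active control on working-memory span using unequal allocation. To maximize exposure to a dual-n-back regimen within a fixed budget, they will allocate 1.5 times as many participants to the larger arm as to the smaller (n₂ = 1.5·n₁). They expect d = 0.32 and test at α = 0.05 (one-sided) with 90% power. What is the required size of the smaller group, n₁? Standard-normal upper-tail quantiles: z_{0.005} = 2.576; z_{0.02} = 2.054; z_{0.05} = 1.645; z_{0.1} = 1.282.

n₁ = 140

With allocation ratio k = n₂/n₁ = 1.5, Var(x̄₁−x̄₂) = σ²(1/n₁ + 1/(k·n₁)) = σ²·(k+1)/(k·n₁).
So n₁ = (1 + 1/k)·((z_{α} + z_β)/d)² = 1.667 × (2.927/0.32)².
n₁ = 1.667 × 83.67 = 139.4.
Round up: n₁ = 140, giving n₂ = 1.5 × 140 = 210.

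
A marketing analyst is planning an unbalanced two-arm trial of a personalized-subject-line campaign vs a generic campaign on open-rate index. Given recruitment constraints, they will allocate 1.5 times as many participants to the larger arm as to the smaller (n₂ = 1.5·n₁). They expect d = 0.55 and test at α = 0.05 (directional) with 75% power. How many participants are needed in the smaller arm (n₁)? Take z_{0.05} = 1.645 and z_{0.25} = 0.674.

n₁ = 30

With allocation ratio k = n₂/n₁ = 1.5, Var(x̄₁−x̄₂) = σ²(1/n₁ + 1/(k·n₁)) = σ²·(k+1)/(k·n₁).
So n₁ = (1 + 1/k)·((z_{α} + z_β)/d)² = 1.667 × (2.319/0.55)².
n₁ = 1.667 × 17.78 = 29.6.
Round up: n₁ = 30, giving n₂ = 1.5 × 30 = 45.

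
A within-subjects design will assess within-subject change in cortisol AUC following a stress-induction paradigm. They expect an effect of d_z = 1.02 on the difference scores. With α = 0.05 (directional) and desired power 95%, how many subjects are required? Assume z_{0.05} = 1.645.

n = 11 pairs

For a paired (one-sample on differences) test: n = ((z_{α} + z_β) / d)².
z_{α} + z_β = 1.645 + 1.645 = 3.290.
n = (3.290 / 1.02)² = 3.225² = 10.40.
Round up.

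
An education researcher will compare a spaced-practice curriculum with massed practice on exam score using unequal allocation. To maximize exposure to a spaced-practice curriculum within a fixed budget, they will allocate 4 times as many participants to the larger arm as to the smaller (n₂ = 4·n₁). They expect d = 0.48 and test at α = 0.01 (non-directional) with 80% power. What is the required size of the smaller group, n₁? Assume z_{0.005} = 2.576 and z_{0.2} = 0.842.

With allocation ratio k = n₂/n₁ = 4, Var(x̄₁−x̄₂) = σ²(1/n₁ + 1/(k·n₁)) = σ²·(k+1)/(k·n₁).
So n₁ = (1 + 1/k)·((z_{α/2} + z_β)/d)² = 1.250 × (3.418/0.48)².
n₁ = 1.250 × 50.71 = 63.4.
Round up: n₁ = 64, giving n₂ = 4 × 64 = 256.

n₁ = 64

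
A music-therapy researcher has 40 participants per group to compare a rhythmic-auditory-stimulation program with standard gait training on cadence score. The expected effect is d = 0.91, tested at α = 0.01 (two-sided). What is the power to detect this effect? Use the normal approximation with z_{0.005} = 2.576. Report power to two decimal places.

For two equal groups, power = Φ(d·√(n/2) − z_{α/2}).
d·√(n/2) = 0.91 × √(40/2) = 0.91 × 4.472 = 4.070.
z_β = 4.070 − 2.576 = 1.494.
Power = Φ(1.494) = 0.932.

power ≈ 0.93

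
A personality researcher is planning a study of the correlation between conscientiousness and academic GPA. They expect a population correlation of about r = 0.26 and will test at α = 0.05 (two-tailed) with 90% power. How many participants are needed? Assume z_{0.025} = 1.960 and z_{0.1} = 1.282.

Fisher's z: C = ½·ln((1+r)/(1−r)) = ½·ln(1.7027) = 0.2661.
n = ((z_{α/2} + z_β)/C)² + 3.
(1.960 + 1.282) / 0.2661 = 3.242 / 0.2661 = 12.183.
n = 12.183² + 3 = 148.43 + 3 = 151.4.
Round up.

n = 152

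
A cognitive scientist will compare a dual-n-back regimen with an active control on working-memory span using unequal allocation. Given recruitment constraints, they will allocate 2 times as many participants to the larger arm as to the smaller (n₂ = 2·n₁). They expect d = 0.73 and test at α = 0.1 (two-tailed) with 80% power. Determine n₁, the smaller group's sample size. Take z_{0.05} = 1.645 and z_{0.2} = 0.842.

With allocation ratio k = n₂/n₁ = 2, Var(x̄₁−x̄₂) = σ²(1/n₁ + 1/(k·n₁)) = σ²·(k+1)/(k·n₁).
So n₁ = (1 + 1/k)·((z_{α/2} + z_β)/d)² = 1.500 × (2.487/0.73)².
n₁ = 1.500 × 11.61 = 17.4.
Round up: n₁ = 18, giving n₂ = 2 × 18 = 36.

n₁ = 18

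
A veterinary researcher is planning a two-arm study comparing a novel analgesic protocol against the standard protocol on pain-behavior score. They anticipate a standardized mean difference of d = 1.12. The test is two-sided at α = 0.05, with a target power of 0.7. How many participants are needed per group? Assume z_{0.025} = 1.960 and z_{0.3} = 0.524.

For two independent groups with equal n: n = 2·((z_{α/2} + z_β) / d)².
z_{α/2} + z_β = 1.960 + 0.524 = 2.484.
n = 2 × (2.484 / 1.12)² = 2 × 2.218² = 2 × 4.92 = 9.8.
Round up to the next whole participant.

n = 10 per group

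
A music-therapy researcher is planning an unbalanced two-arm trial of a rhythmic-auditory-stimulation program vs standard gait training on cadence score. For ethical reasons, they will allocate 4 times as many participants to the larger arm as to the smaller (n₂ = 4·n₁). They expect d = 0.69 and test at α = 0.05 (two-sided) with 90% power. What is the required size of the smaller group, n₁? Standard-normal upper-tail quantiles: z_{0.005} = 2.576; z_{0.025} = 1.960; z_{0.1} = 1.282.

n₁ = 28

With allocation ratio k = n₂/n₁ = 4, Var(x̄₁−x̄₂) = σ²(1/n₁ + 1/(k·n₁)) = σ²·(k+1)/(k·n₁).
So n₁ = (1 + 1/k)·((z_{α/2} + z_β)/d)² = 1.250 × (3.242/0.69)².
n₁ = 1.250 × 22.08 = 27.6.
Round up: n₁ = 28, giving n₂ = 4 × 28 = 112.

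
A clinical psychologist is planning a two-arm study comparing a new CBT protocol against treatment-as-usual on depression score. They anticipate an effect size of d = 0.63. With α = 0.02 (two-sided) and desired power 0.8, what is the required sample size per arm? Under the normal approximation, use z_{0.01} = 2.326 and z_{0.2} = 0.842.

n = 51 per group

For two independent groups with equal n: n = 2·((z_{α/2} + z_β) / d)².
z_{α/2} + z_β = 2.326 + 0.842 = 3.168.
n = 2 × (3.168 / 0.63)² = 2 × 5.029² = 2 × 25.29 = 50.6.
Round up to the next whole participant.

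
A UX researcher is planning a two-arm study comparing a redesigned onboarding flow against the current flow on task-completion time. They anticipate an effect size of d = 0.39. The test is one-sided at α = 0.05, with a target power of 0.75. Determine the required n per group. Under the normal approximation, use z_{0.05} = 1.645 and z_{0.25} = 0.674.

For two independent groups with equal n: n = 2·((z_{α} + z_β) / d)².
z_{α} + z_β = 1.645 + 0.674 = 2.319.
n = 2 × (2.319 / 0.39)² = 2 × 5.946² = 2 × 35.36 = 70.7.
Round up to the next whole participant.

n = 71 per group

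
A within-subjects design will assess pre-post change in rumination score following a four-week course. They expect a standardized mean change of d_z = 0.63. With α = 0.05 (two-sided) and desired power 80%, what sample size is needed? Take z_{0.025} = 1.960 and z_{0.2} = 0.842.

n = 20 pairs

For a paired (one-sample on differences) test: n = ((z_{α/2} + z_β) / d)².
z_{α/2} + z_β = 1.960 + 0.842 = 2.802.
n = (2.802 / 0.63)² = 4.448² = 19.78.
Round up.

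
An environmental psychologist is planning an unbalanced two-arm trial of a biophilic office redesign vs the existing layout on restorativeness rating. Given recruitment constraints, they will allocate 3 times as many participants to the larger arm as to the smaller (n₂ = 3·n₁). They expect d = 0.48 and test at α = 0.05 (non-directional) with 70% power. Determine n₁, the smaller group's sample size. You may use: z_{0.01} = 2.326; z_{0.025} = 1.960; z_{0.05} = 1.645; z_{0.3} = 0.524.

n₁ = 36

With allocation ratio k = n₂/n₁ = 3, Var(x̄₁−x̄₂) = σ²(1/n₁ + 1/(k·n₁)) = σ²·(k+1)/(k·n₁).
So n₁ = (1 + 1/k)·((z_{α/2} + z_β)/d)² = 1.333 × (2.484/0.48)².
n₁ = 1.333 × 26.78 = 35.7.
Round up: n₁ = 36, giving n₂ = 3 × 36 = 108.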